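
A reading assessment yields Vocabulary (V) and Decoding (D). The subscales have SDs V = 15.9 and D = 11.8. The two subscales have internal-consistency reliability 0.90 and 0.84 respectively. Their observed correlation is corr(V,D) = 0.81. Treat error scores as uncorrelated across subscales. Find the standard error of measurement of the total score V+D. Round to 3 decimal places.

6.896

Var(total) = 392.05 + 303.944 = 695.994.
True-score variance = 344.491 + 303.944 = 648.435, so reliability = 0.9317.
Error variance = 695.994 − 648.435 = 47.5594; SEM = √47.5594 = 6.896.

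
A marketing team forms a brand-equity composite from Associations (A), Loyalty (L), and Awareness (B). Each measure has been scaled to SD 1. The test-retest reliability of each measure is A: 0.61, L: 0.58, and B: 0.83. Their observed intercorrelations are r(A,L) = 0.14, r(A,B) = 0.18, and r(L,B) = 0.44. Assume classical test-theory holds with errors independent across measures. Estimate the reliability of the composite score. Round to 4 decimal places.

Var(A+L+B) = 3 + 2·[0.14 + 0.18 + 0.44] = 3 + 1.52 = 4.52.
With uncorrelated errors the cross-covariances are all true-score covariance, so they carry over unchanged; only the diagonal terms shrink to ρᵢσᵢ².
True-score variance = [0.61 + 0.58 + 0.83] + 1.52 = 2.02 + 1.52 = 3.54.
Reliability = 3.54 / 4.52 = 0.7832.

0.7832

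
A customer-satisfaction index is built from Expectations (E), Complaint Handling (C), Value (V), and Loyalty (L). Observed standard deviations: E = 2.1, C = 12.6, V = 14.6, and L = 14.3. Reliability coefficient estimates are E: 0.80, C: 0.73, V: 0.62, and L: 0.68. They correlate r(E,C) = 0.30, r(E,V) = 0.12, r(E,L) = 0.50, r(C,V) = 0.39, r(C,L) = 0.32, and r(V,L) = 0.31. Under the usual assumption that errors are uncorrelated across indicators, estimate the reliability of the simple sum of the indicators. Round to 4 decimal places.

0.8140

Var(E+C+V+L) = 2.1² + 12.6² + 14.6² + 14.3² + 2·[2.1·12.6·0.30 + 2.1·14.6·0.12 + 2.1·14.3·0.50 + 12.6·14.6·0.39 + 12.6·14.3·0.32 + 14.6·14.3·0.31] = 580.82 + 441.512 = 1022.33.
With uncorrelated errors the cross-covariances are all true-score covariance, so they carry over unchanged; only the diagonal terms shrink to ρᵢσᵢ².
True-score variance = [2.1²·0.80 + 12.6²·0.73 + 14.6²·0.62 + 14.3²·0.68] + 441.512 = 390.635 + 441.512 = 832.147.
Reliability = 832.147 / 1022.33 = 0.8140.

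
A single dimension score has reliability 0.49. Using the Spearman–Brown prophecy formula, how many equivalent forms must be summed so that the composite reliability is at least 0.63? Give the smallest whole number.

2

k ≥ ρ*(1−ρ₁)/(ρ₁(1−ρ*)) = 0.63·0.51 / (0.49·0.37) = 1.772.
Smallest integer k = 2.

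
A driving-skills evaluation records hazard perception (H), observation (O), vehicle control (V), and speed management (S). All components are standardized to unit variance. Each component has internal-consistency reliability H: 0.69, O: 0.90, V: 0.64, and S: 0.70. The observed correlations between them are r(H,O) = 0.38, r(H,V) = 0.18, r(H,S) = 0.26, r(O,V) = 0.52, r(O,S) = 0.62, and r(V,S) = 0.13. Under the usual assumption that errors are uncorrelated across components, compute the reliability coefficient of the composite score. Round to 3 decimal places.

Var(H+O+V+S) = 4 + 2·[0.38 + 0.18 + 0.26 + 0.52 + 0.62 + 0.13] = 4 + 4.18 = 8.18.
Because errors are independent across components, Cov(Tᵢ,Tⱼ) = Cov(Xᵢ,Xⱼ); the off-diagonal part of the true-score variance is the same as above.
True-score variance = [0.69 + 0.90 + 0.64 + 0.70] + 4.18 = 2.93 + 4.18 = 7.11.
Reliability = 7.11 / 8.18 = 0.869.

0.869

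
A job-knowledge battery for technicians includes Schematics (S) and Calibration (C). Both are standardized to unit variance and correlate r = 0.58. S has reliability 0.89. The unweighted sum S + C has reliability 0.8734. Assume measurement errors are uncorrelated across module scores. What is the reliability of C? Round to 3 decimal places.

Var(S+C) = 2 + 2·0.58 = 3.160.
True-score variance = ρ_S + ρ_C + 2·0.58, so 0.8734 = (0.89 + ρ_C + 1.16) / 3.160.
ρ_C = 0.8734·3.160 − 0.89 − 1.16 = 0.710.

0.710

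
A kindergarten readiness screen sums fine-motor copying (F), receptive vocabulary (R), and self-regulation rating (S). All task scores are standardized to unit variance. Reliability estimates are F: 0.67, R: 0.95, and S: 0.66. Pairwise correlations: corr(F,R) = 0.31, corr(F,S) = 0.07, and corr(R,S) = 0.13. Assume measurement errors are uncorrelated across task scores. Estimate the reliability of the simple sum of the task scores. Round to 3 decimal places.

Var(F+R+S) = 3 + 2·[0.31 + 0.07 + 0.13] = 3 + 1.02 = 4.02.
Because errors are independent across components, Cov(Tᵢ,Tⱼ) = Cov(Xᵢ,Xⱼ); the off-diagonal part of the true-score variance is the same as above.
True-score variance = [0.67 + 0.95 + 0.66] + 1.02 = 2.28 + 1.02 = 3.3.
Reliability = 3.3 / 4.02 = 0.821.

0.821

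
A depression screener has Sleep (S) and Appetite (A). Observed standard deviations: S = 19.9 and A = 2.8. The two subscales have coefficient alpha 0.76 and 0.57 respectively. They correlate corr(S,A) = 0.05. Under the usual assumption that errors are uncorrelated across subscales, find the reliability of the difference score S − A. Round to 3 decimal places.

Var(S−A) = 19.9² + 2.8² − 2·19.9·2.8·0.05 = 403.85 − 5.572 = 398.278.
Because errors are independent across components, Cov(Tᵢ,Tⱼ) = Cov(Xᵢ,Xⱼ); the off-diagonal part of the true-score variance is the same as above.
True-score variance = [19.9²·0.76 + 2.8²·0.57] − 5.572 = 305.436 − 5.572 = 299.864.
Reliability = 299.864 / 398.278 = 0.753.

0.753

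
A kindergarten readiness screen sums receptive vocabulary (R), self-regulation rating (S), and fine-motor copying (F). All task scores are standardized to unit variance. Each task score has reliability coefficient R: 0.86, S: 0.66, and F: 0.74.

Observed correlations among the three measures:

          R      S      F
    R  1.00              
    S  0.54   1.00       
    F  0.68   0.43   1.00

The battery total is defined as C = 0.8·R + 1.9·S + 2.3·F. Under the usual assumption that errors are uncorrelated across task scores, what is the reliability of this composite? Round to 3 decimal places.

Var(C) = 0.8² + 1.9² + 2.3² + 2·[1.52·0.54 + 1.84·0.68 + 4.37·0.43] = 9.54 + 7.9022 = 17.4422.
Because errors are independent across components, Cov(Tᵢ,Tⱼ) = Cov(Xᵢ,Xⱼ); the off-diagonal part of the true-score variance is the same as above.
True-score variance = [0.8²·0.86 + 1.9²·0.66 + 2.3²·0.74] + 7.9022 = 6.8476 + 7.9022 = 14.7498.
Reliability = 14.7498 / 17.4422 = 0.846.

0.846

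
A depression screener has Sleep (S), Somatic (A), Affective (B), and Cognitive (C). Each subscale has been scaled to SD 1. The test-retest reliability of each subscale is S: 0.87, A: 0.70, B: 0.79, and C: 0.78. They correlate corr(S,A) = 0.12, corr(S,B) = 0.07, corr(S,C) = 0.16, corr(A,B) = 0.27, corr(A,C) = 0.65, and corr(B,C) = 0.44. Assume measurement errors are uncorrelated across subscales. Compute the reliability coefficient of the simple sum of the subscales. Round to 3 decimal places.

Var(S+A+B+C) = 4 + 2·[0.12 + 0.07 + 0.16 + 0.27 + 0.65 + 0.44] = 4 + 3.42 = 7.42.
Because errors are independent across components, Cov(Tᵢ,Tⱼ) = Cov(Xᵢ,Xⱼ); the off-diagonal part of the true-score variance is the same as above.
True-score variance = [0.87 + 0.70 + 0.79 + 0.78] + 3.42 = 3.14 + 3.42 = 6.56.
Reliability = 6.56 / 7.42 = 0.884.

0.884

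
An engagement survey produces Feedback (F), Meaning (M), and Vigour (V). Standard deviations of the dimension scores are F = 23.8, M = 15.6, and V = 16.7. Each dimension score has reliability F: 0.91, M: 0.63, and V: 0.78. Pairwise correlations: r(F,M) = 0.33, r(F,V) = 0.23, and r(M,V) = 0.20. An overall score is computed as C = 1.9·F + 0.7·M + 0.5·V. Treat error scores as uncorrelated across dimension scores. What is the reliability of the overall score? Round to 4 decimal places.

Var(C) = 1.9²·23.8² + 0.7²·15.6² + 0.5²·16.7² + 2·[1.33·23.8·15.6·0.33 + 0.95·23.8·16.7·0.23 + 0.35·15.6·16.7·0.20] = 2233.82 + 536.072 = 2769.89.
Under uncorrelated errors the observed covariances equal the true-score covariances, so only the own-variance terms attenuate.
True-score variance = [1.9²·23.8²·0.91 + 0.7²·15.6²·0.63 + 0.5²·16.7²·0.78] + 536.072 = 1990.32 + 536.072 = 2526.39.
Reliability = 2526.39 / 2769.89 = 0.9121.

0.9121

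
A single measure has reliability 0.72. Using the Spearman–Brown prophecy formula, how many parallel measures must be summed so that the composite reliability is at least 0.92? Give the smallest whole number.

5

k ≥ ρ*(1−ρ₁)/(ρ₁(1−ρ*)) = 0.92·0.28 / (0.72·0.08) = 4.472.
Smallest integer k = 5.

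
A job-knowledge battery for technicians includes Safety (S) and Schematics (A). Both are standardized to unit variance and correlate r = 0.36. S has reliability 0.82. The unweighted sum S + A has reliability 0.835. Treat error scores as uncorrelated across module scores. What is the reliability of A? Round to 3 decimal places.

0.731

Var(S+A) = 2 + 2·0.36 = 2.720.
True-score variance = ρ_S + ρ_A + 2·0.36, so 0.835 = (0.82 + ρ_A + 0.72) / 2.720.
ρ_A = 0.835·2.720 − 0.82 − 0.72 = 0.731.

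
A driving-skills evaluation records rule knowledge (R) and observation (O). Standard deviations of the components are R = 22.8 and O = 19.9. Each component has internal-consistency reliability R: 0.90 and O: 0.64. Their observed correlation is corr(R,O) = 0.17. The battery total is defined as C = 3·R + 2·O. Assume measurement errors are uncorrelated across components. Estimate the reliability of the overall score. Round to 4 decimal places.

0.8556

Var(C) = 3²·22.8² + 2²·19.9² + 2·[6·22.8·19.9·0.17] = 6262.6 + 925.589 = 7188.19.
Under uncorrelated errors the observed covariances equal the true-score covariances, so only the own-variance terms attenuate.
True-score variance = [3²·22.8²·0.90 + 2²·19.9²·0.64] + 925.589 = 5224.49 + 925.589 = 6150.08.
Reliability = 6150.08 / 7188.19 = 0.8556.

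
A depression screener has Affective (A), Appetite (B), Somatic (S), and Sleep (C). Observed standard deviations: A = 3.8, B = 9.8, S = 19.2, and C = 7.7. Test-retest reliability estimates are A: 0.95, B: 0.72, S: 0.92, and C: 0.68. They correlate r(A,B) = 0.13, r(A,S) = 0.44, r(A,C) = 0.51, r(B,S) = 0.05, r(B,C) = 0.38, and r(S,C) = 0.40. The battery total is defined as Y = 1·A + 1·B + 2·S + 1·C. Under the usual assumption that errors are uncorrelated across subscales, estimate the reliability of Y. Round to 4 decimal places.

0.9232

Var(Y) = 3.8² + 9.8² + 2²·19.2² + 7.7² + 2·[3.8·9.8·0.13 + 2·3.8·19.2·0.44 + 3.8·7.7·0.51 + 2·9.8·19.2·0.05 + 9.8·7.7·0.38 + 2·19.2·7.7·0.40] = 1644.33 + 499.463 = 2143.79.
Because errors are independent across components, Cov(Tᵢ,Tⱼ) = Cov(Xᵢ,Xⱼ); the off-diagonal part of the true-score variance is the same as above.
True-score variance = [3.8²·0.95 + 9.8²·0.72 + 2²·19.2²·0.92 + 7.7²·0.68] + 499.463 = 1479.78 + 499.463 = 1979.24.
Reliability = 1979.24 / 2143.79 = 0.9232.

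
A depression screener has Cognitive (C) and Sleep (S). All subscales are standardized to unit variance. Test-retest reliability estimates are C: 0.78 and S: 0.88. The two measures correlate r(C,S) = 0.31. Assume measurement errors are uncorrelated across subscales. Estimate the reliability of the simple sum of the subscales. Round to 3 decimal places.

Var(C+S) = 2 + 2·[0.31] = 2 + 0.62 = 2.62.
With uncorrelated errors the cross-covariances are all true-score covariance, so they carry over unchanged; only the diagonal terms shrink to ρᵢσᵢ².
True-score variance = [0.78 + 0.88] + 0.62 = 1.66 + 0.62 = 2.28.
Reliability = 2.28 / 2.62 = 0.870.

0.870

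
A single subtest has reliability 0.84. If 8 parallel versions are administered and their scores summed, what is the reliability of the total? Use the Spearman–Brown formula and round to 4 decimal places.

ρ_k = kρ / (1 + (k−1)ρ) = 8·0.84 / (1 + 7·0.84) = 6.720 / 6.880 = 0.9767.

0.9767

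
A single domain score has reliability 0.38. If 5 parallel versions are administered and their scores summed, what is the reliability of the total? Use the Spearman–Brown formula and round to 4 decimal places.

ρ_k = kρ / (1 + (k−1)ρ) = 5·0.38 / (1 + 4·0.38) = 1.900 / 2.520 = 0.7540.

0.7540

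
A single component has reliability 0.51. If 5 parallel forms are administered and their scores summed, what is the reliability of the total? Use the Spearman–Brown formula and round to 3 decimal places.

0.839

ρ_k = kρ / (1 + (k−1)ρ) = 5·0.51 / (1 + 4·0.51) = 2.550 / 3.040 = 0.839.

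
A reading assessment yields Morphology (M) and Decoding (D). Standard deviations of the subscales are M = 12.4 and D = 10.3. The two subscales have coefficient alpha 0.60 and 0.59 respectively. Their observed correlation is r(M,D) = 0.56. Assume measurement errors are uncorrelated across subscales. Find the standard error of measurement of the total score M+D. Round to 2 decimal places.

Var(total) = 259.85 + 143.046 = 402.896.
True-score variance = 154.849 + 143.046 = 297.896, so reliability = 0.7394.
Error variance = 402.896 − 297.896 = 105.001; SEM = √105.001 = 10.25.

10.25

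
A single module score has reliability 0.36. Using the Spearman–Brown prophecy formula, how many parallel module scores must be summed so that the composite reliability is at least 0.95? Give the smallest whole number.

34

k ≥ ρ*(1−ρ₁)/(ρ₁(1−ρ*)) = 0.95·0.64 / (0.36·0.05) = 33.778.
Smallest integer k = 34.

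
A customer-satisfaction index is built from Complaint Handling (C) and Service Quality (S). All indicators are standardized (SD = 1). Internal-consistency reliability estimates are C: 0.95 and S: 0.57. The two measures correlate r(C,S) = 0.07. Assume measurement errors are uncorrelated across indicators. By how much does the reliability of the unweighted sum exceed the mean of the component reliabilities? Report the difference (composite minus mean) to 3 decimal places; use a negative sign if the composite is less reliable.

0.016

Var(sum) = 2 + 0.14 = 2.14; true-score variance = 1.52 + 0.14 = 1.66; composite reliability = 0.7757.
Mean component reliability = 0.7600.
Difference = 0.7757 − 0.7600 = 0.016.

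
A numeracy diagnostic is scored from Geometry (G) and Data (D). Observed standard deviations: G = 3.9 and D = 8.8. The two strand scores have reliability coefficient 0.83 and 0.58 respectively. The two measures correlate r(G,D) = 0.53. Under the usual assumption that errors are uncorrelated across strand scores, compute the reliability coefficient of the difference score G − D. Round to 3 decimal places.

Var(G−D) = 3.9² + 8.8² − 2·3.9·8.8·0.53 = 92.65 − 36.3792 = 56.2708.
With uncorrelated errors the cross-covariances are all true-score covariance, so they carry over unchanged; only the diagonal terms shrink to ρᵢσᵢ².
True-score variance = [3.9²·0.83 + 8.8²·0.58] − 36.3792 = 57.5395 − 36.3792 = 21.1603.
Reliability = 21.1603 / 56.2708 = 0.376.

0.376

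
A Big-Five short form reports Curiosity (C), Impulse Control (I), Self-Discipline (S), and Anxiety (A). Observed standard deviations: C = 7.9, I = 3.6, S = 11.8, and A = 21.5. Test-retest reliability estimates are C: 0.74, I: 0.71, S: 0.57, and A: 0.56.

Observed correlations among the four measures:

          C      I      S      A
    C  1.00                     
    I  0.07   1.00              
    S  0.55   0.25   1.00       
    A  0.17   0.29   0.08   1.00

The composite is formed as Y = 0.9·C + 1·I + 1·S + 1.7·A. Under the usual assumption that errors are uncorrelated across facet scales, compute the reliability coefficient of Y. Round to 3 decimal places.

Var(Y) = 0.9²·7.9² + 3.6² + 11.8² + 1.7²·21.5² + 2·[0.9·7.9·3.6·0.07 + 0.9·7.9·11.8·0.55 + 1.53·7.9·21.5·0.17 + 3.6·11.8·0.25 + 1.7·3.6·21.5·0.29 + 1.7·11.8·21.5·0.08] = 1538.65 + 350.79 = 1889.44.
With uncorrelated errors the cross-covariances are all true-score covariance, so they carry over unchanged; only the diagonal terms shrink to ρᵢσᵢ².
True-score variance = [0.9²·7.9²·0.74 + 3.6²·0.71 + 11.8²·0.57 + 1.7²·21.5²·0.56] + 350.79 = 874.082 + 350.79 = 1224.87.
Reliability = 1224.87 / 1889.44 = 0.648.

0.648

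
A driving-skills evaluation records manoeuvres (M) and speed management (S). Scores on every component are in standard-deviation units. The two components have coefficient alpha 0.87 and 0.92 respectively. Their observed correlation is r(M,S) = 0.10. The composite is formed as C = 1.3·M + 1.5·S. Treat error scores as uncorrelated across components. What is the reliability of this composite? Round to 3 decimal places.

Var(C) = 1.3² + 1.5² + 2·[1.95·0.10] = 3.94 + 0.39 = 4.33.
Under uncorrelated errors the observed covariances equal the true-score covariances, so only the own-variance terms attenuate.
True-score variance = [1.3²·0.87 + 1.5²·0.92] + 0.39 = 3.5403 + 0.39 = 3.9303.
Reliability = 3.9303 / 4.33 = 0.908.

0.908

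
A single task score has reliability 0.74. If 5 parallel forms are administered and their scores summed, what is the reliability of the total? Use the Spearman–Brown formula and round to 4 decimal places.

0.9343

ρ_k = kρ / (1 + (k−1)ρ) = 5·0.74 / (1 + 4·0.74) = 3.700 / 3.960 = 0.9343.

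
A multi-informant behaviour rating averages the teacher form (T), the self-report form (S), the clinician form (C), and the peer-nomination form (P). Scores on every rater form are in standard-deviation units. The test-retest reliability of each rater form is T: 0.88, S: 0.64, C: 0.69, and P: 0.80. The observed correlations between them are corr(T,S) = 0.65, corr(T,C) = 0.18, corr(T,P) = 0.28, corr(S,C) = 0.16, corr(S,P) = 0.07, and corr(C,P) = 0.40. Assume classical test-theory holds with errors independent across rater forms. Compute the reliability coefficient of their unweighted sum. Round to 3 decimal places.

0.868

Var(T+S+C+P) = 4 + 2·[0.65 + 0.18 + 0.28 + 0.16 + 0.07 + 0.40] = 4 + 3.48 = 7.48.
Under uncorrelated errors the observed covariances equal the true-score covariances, so only the own-variance terms attenuate.
True-score variance = [0.88 + 0.64 + 0.69 + 0.80] + 3.48 = 3.01 + 3.48 = 6.49.
Reliability = 6.49 / 7.48 = 0.868.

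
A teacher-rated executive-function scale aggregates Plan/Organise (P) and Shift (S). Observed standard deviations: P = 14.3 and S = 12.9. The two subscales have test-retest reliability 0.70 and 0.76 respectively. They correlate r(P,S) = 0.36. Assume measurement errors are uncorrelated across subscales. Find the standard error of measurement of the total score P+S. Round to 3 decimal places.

10.064

Var(total) = 370.9 + 132.818 = 503.718.
True-score variance = 269.615 + 132.818 = 402.433, so reliability = 0.7989.
Error variance = 503.718 − 402.433 = 101.285; SEM = √101.285 = 10.064.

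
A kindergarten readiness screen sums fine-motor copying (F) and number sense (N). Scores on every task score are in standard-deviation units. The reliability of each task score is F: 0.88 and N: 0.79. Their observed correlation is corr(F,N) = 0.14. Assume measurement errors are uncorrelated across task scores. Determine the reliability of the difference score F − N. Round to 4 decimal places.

0.8081

Var(F−N) = 1 + 1 − 2·0.14 = 2 − 0.28 = 1.72.
Under uncorrelated errors the observed covariances equal the true-score covariances, so only the own-variance terms attenuate.
True-score variance = [0.88 + 0.79] − 0.28 = 1.67 − 0.28 = 1.39.
Reliability = 1.39 / 1.72 = 0.8081.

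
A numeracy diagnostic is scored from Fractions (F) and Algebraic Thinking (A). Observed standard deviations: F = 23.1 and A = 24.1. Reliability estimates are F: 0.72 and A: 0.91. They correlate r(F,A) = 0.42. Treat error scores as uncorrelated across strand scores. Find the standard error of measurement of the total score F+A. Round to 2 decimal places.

14.20

Var(total) = 1114.42 + 467.636 = 1582.06.
True-score variance = 912.736 + 467.636 = 1380.37, so reliability = 0.8725.
Error variance = 1582.06 − 1380.37 = 201.684; SEM = √201.684 = 14.20.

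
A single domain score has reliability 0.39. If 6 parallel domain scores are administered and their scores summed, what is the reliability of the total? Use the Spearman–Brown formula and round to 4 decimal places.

0.7932

ρ_k = kρ / (1 + (k−1)ρ) = 6·0.39 / (1 + 5·0.39) = 2.340 / 2.950 = 0.7932.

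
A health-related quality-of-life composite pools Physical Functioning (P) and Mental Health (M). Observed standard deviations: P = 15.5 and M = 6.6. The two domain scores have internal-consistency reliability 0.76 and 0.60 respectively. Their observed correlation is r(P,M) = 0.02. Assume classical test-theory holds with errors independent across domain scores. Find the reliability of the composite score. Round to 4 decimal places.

Var(P+M) = 15.5² + 6.6² + 2·[15.5·6.6·0.02] = 283.81 + 4.092 = 287.902.
Because errors are independent across components, Cov(Tᵢ,Tⱼ) = Cov(Xᵢ,Xⱼ); the off-diagonal part of the true-score variance is the same as above.
True-score variance = [15.5²·0.76 + 6.6²·0.60] + 4.092 = 208.726 + 4.092 = 212.818.
Reliability = 212.818 / 287.902 = 0.7392.

0.7392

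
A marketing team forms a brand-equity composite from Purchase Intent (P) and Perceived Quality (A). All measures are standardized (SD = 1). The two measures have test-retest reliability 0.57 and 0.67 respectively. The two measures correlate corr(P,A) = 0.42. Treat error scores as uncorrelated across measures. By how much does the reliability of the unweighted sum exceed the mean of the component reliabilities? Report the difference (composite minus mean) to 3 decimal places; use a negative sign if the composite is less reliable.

0.112

Var(sum) = 2 + 0.84 = 2.84; true-score variance = 1.24 + 0.84 = 2.08; composite reliability = 0.7324.
Mean component reliability = 0.6200.
Difference = 0.7324 − 0.6200 = 0.112.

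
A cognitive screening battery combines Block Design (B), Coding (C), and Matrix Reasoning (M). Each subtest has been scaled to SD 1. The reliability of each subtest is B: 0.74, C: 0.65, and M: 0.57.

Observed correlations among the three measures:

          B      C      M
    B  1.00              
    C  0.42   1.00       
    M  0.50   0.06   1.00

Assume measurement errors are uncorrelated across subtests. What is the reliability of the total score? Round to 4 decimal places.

Var(B+C+M) = 3 + 2·[0.42 + 0.50 + 0.06] = 3 + 1.96 = 4.96.
Under uncorrelated errors the observed covariances equal the true-score covariances, so only the own-variance terms attenuate.
True-score variance = [0.74 + 0.65 + 0.57] + 1.96 = 1.96 + 1.96 = 3.92.
Reliability = 3.92 / 4.96 = 0.7903.

0.7903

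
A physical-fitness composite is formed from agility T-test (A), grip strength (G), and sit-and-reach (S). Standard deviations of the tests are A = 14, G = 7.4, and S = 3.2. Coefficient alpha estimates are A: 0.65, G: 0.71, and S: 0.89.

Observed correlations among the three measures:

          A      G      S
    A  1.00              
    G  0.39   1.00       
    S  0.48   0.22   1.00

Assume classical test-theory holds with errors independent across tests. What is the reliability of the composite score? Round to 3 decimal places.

0.783

Var(A+G+S) = 14² + 7.4² + 3.2² + 2·[14·7.4·0.39 + 14·3.2·0.48 + 7.4·3.2·0.22] = 261 + 134.235 = 395.235.
Because errors are independent across components, Cov(Tᵢ,Tⱼ) = Cov(Xᵢ,Xⱼ); the off-diagonal part of the true-score variance is the same as above.
True-score variance = [14²·0.65 + 7.4²·0.71 + 3.2²·0.89] + 134.235 = 175.393 + 134.235 = 309.628.
Reliability = 309.628 / 395.235 = 0.783.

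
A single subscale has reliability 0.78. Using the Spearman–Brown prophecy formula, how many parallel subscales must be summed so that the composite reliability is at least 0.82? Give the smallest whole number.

k ≥ ρ*(1−ρ₁)/(ρ₁(1−ρ*)) = 0.82·0.22 / (0.78·0.18) = 1.285.
Smallest integer k = 2.

2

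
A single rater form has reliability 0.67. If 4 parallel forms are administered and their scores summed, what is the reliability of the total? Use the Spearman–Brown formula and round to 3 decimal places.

0.890

ρ_k = kρ / (1 + (k−1)ρ) = 4·0.67 / (1 + 3·0.67) = 2.680 / 3.010 = 0.890.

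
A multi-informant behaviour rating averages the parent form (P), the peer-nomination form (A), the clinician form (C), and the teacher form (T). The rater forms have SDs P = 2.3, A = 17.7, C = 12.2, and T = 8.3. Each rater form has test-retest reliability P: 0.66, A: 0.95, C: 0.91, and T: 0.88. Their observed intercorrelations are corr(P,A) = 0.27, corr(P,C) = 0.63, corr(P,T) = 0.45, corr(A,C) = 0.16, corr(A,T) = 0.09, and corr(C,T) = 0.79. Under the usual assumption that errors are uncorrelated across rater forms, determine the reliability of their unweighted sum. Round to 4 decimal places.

0.9548

Var(P+A+C+T) = 2.3² + 17.7² + 12.2² + 8.3² + 2·[2.3·17.7·0.27 + 2.3·12.2·0.63 + 2.3·8.3·0.45 + 17.7·12.2·0.16 + 17.7·8.3·0.09 + 12.2·8.3·0.79] = 536.31 + 330.055 = 866.365.
Under uncorrelated errors the observed covariances equal the true-score covariances, so only the own-variance terms attenuate.
True-score variance = [2.3²·0.66 + 17.7²·0.95 + 12.2²·0.91 + 8.3²·0.88] + 330.055 = 497.184 + 330.055 = 827.24.
Reliability = 827.24 / 866.365 = 0.9548.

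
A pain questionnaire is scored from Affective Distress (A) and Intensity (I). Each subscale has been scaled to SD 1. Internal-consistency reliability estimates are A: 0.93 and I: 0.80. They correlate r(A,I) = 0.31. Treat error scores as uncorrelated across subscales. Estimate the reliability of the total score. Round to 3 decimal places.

0.897

Var(A+I) = 2 + 2·[0.31] = 2 + 0.62 = 2.62.
Under uncorrelated errors the observed covariances equal the true-score covariances, so only the own-variance terms attenuate.
True-score variance = [0.93 + 0.80] + 0.62 = 1.73 + 0.62 = 2.35.
Reliability = 2.35 / 2.62 = 0.897.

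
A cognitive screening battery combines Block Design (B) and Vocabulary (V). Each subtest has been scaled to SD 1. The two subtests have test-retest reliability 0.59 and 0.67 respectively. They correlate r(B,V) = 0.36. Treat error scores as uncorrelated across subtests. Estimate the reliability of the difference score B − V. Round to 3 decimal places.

Var(B−V) = 1 + 1 − 2·0.36 = 2 − 0.72 = 1.28.
Under uncorrelated errors the observed covariances equal the true-score covariances, so only the own-variance terms attenuate.
True-score variance = [0.59 + 0.67] − 0.72 = 1.26 − 0.72 = 0.54.
Reliability = 0.54 / 1.28 = 0.422.

0.422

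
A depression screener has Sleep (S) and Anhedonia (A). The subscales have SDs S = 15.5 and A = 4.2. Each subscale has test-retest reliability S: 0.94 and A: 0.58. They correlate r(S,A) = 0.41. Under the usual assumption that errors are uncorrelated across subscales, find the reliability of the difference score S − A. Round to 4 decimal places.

Var(S−A) = 15.5² + 4.2² − 2·15.5·4.2·0.41 = 257.89 − 53.382 = 204.508.
Because errors are independent across components, Cov(Tᵢ,Tⱼ) = Cov(Xᵢ,Xⱼ); the off-diagonal part of the true-score variance is the same as above.
True-score variance = [15.5²·0.94 + 4.2²·0.58] − 53.382 = 236.066 − 53.382 = 182.684.
Reliability = 182.684 / 204.508 = 0.8933.

0.8933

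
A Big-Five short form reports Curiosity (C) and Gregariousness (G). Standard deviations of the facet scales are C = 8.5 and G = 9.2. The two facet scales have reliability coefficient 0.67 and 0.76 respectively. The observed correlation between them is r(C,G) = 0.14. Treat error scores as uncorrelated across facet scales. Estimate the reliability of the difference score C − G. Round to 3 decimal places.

Var(C−G) = 8.5² + 9.2² − 2·8.5·9.2·0.14 = 156.89 − 21.896 = 134.994.
Because errors are independent across components, Cov(Tᵢ,Tⱼ) = Cov(Xᵢ,Xⱼ); the off-diagonal part of the true-score variance is the same as above.
True-score variance = [8.5²·0.67 + 9.2²·0.76] − 21.896 = 112.734 − 21.896 = 90.8379.
Reliability = 90.8379 / 134.994 = 0.673.

0.673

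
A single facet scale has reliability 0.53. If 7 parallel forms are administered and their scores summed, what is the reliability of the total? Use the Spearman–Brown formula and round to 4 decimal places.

ρ_k = kρ / (1 + (k−1)ρ) = 7·0.53 / (1 + 6·0.53) = 3.710 / 4.180 = 0.8876.

0.8876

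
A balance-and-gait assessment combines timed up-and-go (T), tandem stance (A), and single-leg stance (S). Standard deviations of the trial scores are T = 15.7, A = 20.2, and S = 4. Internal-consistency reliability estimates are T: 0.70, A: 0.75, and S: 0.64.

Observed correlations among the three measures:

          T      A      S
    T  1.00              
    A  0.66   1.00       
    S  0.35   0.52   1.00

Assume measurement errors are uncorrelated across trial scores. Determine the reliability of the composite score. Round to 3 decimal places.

Var(T+A+S) = 15.7² + 20.2² + 4² + 2·[15.7·20.2·0.66 + 15.7·4·0.35 + 20.2·4·0.52] = 670.53 + 546.617 = 1217.15.
With uncorrelated errors the cross-covariances are all true-score covariance, so they carry over unchanged; only the diagonal terms shrink to ρᵢσᵢ².
True-score variance = [15.7²·0.70 + 20.2²·0.75 + 4²·0.64] + 546.617 = 488.813 + 546.617 = 1035.43.
Reliability = 1035.43 / 1217.15 = 0.851.

0.851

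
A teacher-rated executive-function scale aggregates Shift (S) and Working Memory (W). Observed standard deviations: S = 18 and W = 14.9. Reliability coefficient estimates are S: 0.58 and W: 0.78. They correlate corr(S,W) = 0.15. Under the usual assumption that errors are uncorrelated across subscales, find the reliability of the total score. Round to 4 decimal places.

Var(S+W) = 18² + 14.9² + 2·[18·14.9·0.15] = 546.01 + 80.46 = 626.47.
Under uncorrelated errors the observed covariances equal the true-score covariances, so only the own-variance terms attenuate.
True-score variance = [18²·0.58 + 14.9²·0.78] + 80.46 = 361.088 + 80.46 = 441.548.
Reliability = 441.548 / 626.47 = 0.7048.

0.7048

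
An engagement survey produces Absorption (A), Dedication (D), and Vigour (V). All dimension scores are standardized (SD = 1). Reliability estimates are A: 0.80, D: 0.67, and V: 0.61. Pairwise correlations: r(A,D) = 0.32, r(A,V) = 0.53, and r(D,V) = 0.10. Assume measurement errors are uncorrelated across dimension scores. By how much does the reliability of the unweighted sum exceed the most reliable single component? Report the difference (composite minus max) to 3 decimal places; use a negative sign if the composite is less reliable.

Var(sum) = 3 + 1.9 = 4.9; true-score variance = 2.08 + 1.9 = 3.98; composite reliability = 0.8122.
Max component reliability = 0.8000.
Difference = 0.8122 − 0.8000 = 0.012.

0.012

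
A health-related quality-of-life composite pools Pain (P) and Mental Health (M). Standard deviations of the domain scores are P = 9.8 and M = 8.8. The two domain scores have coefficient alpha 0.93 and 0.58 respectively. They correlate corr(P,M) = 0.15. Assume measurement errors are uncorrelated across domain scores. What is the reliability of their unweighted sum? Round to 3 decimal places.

Var(P+M) = 9.8² + 8.8² + 2·[9.8·8.8·0.15] = 173.48 + 25.872 = 199.352.
Because errors are independent across components, Cov(Tᵢ,Tⱼ) = Cov(Xᵢ,Xⱼ); the off-diagonal part of the true-score variance is the same as above.
True-score variance = [9.8²·0.93 + 8.8²·0.58] + 25.872 = 134.232 + 25.872 = 160.104.
Reliability = 160.104 / 199.352 = 0.803.

0.803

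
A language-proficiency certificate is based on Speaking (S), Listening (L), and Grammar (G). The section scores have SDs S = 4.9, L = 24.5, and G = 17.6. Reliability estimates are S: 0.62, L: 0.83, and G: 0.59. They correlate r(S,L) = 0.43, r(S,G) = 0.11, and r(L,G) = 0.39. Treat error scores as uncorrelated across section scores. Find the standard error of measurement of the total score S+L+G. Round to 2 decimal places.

Var(total) = 934.02 + 458.552 = 1392.57.
True-score variance = 695.852 + 458.552 = 1154.4, so reliability = 0.8290.
Error variance = 1392.57 − 1154.4 = 238.168; SEM = √238.168 = 15.43.

15.43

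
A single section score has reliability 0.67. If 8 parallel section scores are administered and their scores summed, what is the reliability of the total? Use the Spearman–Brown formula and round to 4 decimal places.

0.9420

ρ_k = kρ / (1 + (k−1)ρ) = 8·0.67 / (1 + 7·0.67) = 5.360 / 5.690 = 0.9420.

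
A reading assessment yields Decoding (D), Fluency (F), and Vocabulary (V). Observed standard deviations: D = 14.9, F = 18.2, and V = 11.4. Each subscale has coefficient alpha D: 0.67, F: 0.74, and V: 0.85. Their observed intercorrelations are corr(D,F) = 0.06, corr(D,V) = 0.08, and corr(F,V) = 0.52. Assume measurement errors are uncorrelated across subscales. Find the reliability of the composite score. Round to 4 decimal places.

0.8134

Var(D+F+V) = 14.9² + 18.2² + 11.4² + 2·[14.9·18.2·0.06 + 14.9·11.4·0.08 + 18.2·11.4·0.52] = 683.21 + 275.498 = 958.708.
Because errors are independent across components, Cov(Tᵢ,Tⱼ) = Cov(Xᵢ,Xⱼ); the off-diagonal part of the true-score variance is the same as above.
True-score variance = [14.9²·0.67 + 18.2²·0.74 + 11.4²·0.85] + 275.498 = 504.33 + 275.498 = 779.829.
Reliability = 779.829 / 958.708 = 0.8134.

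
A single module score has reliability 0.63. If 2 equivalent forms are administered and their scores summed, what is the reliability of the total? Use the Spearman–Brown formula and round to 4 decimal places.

0.7730

ρ_k = kρ / (1 + (k−1)ρ) = 2·0.63 / (1 + 1·0.63) = 1.260 / 1.630 = 0.7730.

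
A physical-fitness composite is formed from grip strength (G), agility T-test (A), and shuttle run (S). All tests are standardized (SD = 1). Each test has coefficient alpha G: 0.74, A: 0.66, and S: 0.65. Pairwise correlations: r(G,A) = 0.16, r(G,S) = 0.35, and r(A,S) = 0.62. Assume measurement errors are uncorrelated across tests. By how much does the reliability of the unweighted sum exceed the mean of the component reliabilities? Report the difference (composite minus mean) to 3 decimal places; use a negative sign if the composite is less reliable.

0.136

Var(sum) = 3 + 2.26 = 5.26; true-score variance = 2.05 + 2.26 = 4.31; composite reliability = 0.8194.
Mean component reliability = 0.6833.
Difference = 0.8194 − 0.6833 = 0.136.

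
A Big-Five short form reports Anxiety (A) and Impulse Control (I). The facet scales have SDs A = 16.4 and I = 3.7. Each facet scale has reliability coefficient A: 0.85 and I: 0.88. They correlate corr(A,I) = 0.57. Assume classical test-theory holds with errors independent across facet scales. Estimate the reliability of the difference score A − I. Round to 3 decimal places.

0.803

Var(A−I) = 16.4² + 3.7² − 2·16.4·3.7·0.57 = 282.65 − 69.1752 = 213.475.
Because errors are independent across components, Cov(Tᵢ,Tⱼ) = Cov(Xᵢ,Xⱼ); the off-diagonal part of the true-score variance is the same as above.
True-score variance = [16.4²·0.85 + 3.7²·0.88] − 69.1752 = 240.663 − 69.1752 = 171.488.
Reliability = 171.488 / 213.475 = 0.803.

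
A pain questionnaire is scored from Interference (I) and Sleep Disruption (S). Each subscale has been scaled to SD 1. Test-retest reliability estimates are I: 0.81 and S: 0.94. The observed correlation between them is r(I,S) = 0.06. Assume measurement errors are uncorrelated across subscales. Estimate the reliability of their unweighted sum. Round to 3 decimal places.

0.882

Var(I+S) = 2 + 2·[0.06] = 2 + 0.12 = 2.12.
Because errors are independent across components, Cov(Tᵢ,Tⱼ) = Cov(Xᵢ,Xⱼ); the off-diagonal part of the true-score variance is the same as above.
True-score variance = [0.81 + 0.94] + 0.12 = 1.75 + 0.12 = 1.87.
Reliability = 1.87 / 2.12 = 0.882.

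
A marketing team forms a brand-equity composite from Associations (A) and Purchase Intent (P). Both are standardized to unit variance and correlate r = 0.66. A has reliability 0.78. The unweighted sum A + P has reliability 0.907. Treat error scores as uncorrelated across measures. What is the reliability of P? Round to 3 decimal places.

0.911

Var(A+P) = 2 + 2·0.66 = 3.320.
True-score variance = ρ_A + ρ_P + 2·0.66, so 0.907 = (0.78 + ρ_P + 1.32) / 3.320.
ρ_P = 0.907·3.320 − 0.78 − 1.32 = 0.911.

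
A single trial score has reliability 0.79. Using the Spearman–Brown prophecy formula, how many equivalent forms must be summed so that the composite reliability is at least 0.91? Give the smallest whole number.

3

k ≥ ρ*(1−ρ₁)/(ρ₁(1−ρ*)) = 0.91·0.21 / (0.79·0.09) = 2.688.
Smallest integer k = 3.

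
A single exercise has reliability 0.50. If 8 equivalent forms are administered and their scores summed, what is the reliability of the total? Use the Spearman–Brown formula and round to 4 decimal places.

ρ_k = kρ / (1 + (k−1)ρ) = 8·0.50 / (1 + 7·0.50) = 4.000 / 4.500 = 0.8889.

0.8889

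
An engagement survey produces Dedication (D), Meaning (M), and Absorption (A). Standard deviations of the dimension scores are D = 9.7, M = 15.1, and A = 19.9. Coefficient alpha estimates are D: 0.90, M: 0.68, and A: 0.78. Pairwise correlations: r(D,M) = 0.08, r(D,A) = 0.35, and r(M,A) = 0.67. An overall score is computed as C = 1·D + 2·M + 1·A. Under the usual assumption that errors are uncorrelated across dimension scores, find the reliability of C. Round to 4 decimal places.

0.8375

Var(C) = 9.7² + 2²·15.1² + 19.9² + 2·[2·9.7·15.1·0.08 + 9.7·19.9·0.35 + 2·15.1·19.9·0.67] = 1402.14 + 987.305 = 2389.44.
With uncorrelated errors the cross-covariances are all true-score covariance, so they carry over unchanged; only the diagonal terms shrink to ρᵢσᵢ².
True-score variance = [9.7²·0.90 + 2²·15.1²·0.68 + 19.9²·0.78] + 987.305 = 1013.76 + 987.305 = 2001.06.
Reliability = 2001.06 / 2389.44 = 0.8375.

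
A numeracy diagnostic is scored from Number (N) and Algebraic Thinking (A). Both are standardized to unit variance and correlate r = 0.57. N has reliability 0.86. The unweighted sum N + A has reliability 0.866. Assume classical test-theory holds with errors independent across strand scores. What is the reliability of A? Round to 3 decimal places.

Var(N+A) = 2 + 2·0.57 = 3.140.
True-score variance = ρ_N + ρ_A + 2·0.57, so 0.866 = (0.86 + ρ_A + 1.14) / 3.140.
ρ_A = 0.866·3.140 − 0.86 − 1.14 = 0.719.

0.719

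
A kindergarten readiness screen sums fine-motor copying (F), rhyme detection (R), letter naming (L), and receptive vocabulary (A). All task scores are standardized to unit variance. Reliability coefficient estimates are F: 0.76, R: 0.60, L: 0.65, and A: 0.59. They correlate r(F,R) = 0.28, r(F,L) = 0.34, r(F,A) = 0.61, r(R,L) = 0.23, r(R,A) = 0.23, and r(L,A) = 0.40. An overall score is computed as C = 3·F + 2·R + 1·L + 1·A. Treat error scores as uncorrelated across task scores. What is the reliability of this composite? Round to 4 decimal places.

0.8307

Var(C) = 3² + 2² + 1 + 1 + 2·[6·0.28 + 3·0.34 + 3·0.61 + 2·0.23 + 2·0.23 + 0.40] = 15 + 11.7 = 26.7.
With uncorrelated errors the cross-covariances are all true-score covariance, so they carry over unchanged; only the diagonal terms shrink to ρᵢσᵢ².
True-score variance = [3²·0.76 + 2²·0.60 + 0.65 + 0.59] + 11.7 = 10.48 + 11.7 = 22.18.
Reliability = 22.18 / 26.7 = 0.8307.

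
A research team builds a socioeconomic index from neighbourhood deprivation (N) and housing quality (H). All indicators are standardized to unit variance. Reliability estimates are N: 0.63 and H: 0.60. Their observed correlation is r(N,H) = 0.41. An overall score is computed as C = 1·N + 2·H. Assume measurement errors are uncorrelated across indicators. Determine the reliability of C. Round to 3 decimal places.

Var(C) = 1 + 2² + 2·[2·0.41] = 5 + 1.64 = 6.64.
Because errors are independent across components, Cov(Tᵢ,Tⱼ) = Cov(Xᵢ,Xⱼ); the off-diagonal part of the true-score variance is the same as above.
True-score variance = [0.63 + 2²·0.60] + 1.64 = 3.03 + 1.64 = 4.67.
Reliability = 4.67 / 6.64 = 0.703.

0.703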